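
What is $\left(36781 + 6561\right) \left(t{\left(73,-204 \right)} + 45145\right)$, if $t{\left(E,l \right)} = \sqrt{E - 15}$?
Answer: $1956674590 + 43342 \sqrt{58} \approx 1.957 \cdot 10^{9}$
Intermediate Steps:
$t{\left(E,l \right)} = \sqrt{-15 + E}$
$\left(36781 + 6561\right) \left(t{\left(73,-204 \right)} + 45145\right) = \left(36781 + 6561\right) \left(\sqrt{-15 + 73} + 45145\right) = 43342 \left(\sqrt{58} + 45145\right) = 43342 \left(45145 + \sqrt{58}\right) = 1956674590 + 43342 \sqrt{58}$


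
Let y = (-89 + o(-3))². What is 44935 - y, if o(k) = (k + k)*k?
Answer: 39894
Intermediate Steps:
o(k) = 2*k² (o(k) = (2*k)*k = 2*k²)
y = 5041 (y = (-89 + 2*(-3)²)² = (-89 + 2*9)² = (-89 + 18)² = (-71)² = 5041)
44935 - y = 44935 - 1*5041 = 44935 - 5041 = 39894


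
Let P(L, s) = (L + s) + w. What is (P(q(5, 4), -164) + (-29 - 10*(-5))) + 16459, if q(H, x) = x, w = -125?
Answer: 16195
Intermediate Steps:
P(L, s) = -125 + L + s (P(L, s) = (L + s) - 125 = -125 + L + s)
(P(q(5, 4), -164) + (-29 - 10*(-5))) + 16459 = ((-125 + 4 - 164) + (-29 - 10*(-5))) + 16459 = (-285 + (-29 + 50)) + 16459 = (-285 + 21) + 16459 = -264 + 16459 = 16195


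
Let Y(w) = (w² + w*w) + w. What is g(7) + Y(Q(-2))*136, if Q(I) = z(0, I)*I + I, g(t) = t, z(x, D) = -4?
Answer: 10615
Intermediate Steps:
Q(I) = -3*I (Q(I) = -4*I + I = -3*I)
Y(w) = w + 2*w² (Y(w) = (w² + w²) + w = 2*w² + w = w + 2*w²)
g(7) + Y(Q(-2))*136 = 7 + ((-3*(-2))*(1 + 2*(-3*(-2))))*136 = 7 + (6*(1 + 2*6))*136 = 7 + (6*(1 + 12))*136 = 7 + (6*13)*136 = 7 + 78*136 = 7 + 10608 = 10615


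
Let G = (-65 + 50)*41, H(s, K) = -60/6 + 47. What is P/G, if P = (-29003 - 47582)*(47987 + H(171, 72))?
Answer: 245194536/41 ≈ 5.9804e+6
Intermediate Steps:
H(s, K) = 37 (H(s, K) = -60*⅙ + 47 = -10 + 47 = 37)
P = -3677918040 (P = (-29003 - 47582)*(47987 + 37) = -76585*48024 = -3677918040)
G = -615 (G = -15*41 = -615)
P/G = -3677918040/(-615) = -3677918040*(-1/615) = 245194536/41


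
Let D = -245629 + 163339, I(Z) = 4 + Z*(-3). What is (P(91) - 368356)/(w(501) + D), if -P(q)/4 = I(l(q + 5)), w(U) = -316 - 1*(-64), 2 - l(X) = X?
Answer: 184750/41271 ≈ 4.4765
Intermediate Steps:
l(X) = 2 - X
w(U) = -252 (w(U) = -316 + 64 = -252)
I(Z) = 4 - 3*Z
D = -82290
P(q) = -52 - 12*q (P(q) = -4*(4 - 3*(2 - (q + 5))) = -4*(4 - 3*(2 - (5 + q))) = -4*(4 - 3*(2 + (-5 - q))) = -4*(4 - 3*(-3 - q)) = -4*(4 + (9 + 3*q)) = -4*(13 + 3*q) = -52 - 12*q)
(P(91) - 368356)/(w(501) + D) = ((-52 - 12*91) - 368356)/(-252 - 82290) = ((-52 - 1092) - 368356)/(-82542) = (-1144 - 368356)*(-1/82542) = -369500*(-1/82542) = 184750/41271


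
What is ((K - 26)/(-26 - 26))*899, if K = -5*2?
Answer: 8091/13 ≈ 622.38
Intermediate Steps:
K = -10
((K - 26)/(-26 - 26))*899 = ((-10 - 26)/(-26 - 26))*899 = -36/(-52)*899 = -36*(-1/52)*899 = (9/13)*899 = 8091/13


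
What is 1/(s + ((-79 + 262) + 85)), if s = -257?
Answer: 1/11 ≈ 0.090909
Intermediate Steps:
1/(s + ((-79 + 262) + 85)) = 1/(-257 + ((-79 + 262) + 85)) = 1/(-257 + (183 + 85)) = 1/(-257 + 268) = 1/11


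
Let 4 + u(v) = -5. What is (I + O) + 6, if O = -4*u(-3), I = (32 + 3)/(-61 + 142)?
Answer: 3437/81 ≈ 42.432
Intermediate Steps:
u(v) = -9 (u(v) = -4 - 5 = -9)
I = 35/81 ≈ 0.43210
O = 36 (O = -4*(-9) = 36)
(I + O) + 6 = (35/81 + 36) + 6 = 2951/81 + 6 = 3437/81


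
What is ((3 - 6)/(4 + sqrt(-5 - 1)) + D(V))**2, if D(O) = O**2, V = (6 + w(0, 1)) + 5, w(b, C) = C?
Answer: 9*(-22657*I + 18336*sqrt(6))/(2*(-5*I + 4*sqrt(6))) ≈ 20579.0 + 95.834*I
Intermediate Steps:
V = 12 (V = (6 + 1) + 5 = 7 + 5 = 12)
((3 - 6)/(4 + sqrt(-5 - 1)) + D(V))**2 = ((3 - 6)/(4 + sqrt(-5 - 1)) + 12**2)**2 = (-3/(4 + sqrt(-6)) + 144)**2 = (-3/(4 + I*sqrt(6)) + 144)**2 = (144 - 3/(4 + I*sqrt(6)))**2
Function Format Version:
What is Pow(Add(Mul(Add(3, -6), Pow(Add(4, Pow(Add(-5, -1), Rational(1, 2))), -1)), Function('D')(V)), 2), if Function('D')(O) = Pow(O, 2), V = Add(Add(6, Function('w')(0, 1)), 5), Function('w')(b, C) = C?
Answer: Mul(Rational(9, 2), Pow(Add(Mul(-5, I), Mul(4, Pow(6, Rational(1, 2)))), -1), Add(Mul(-22657, I), Mul(18336, Pow(6, Rational(1, 2))))) ≈ Add(20579., Mul(95.834, I))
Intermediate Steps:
V = 12 (V = Add(Add(6, 1), 5) = Add(7, 5) = 12)
Pow(Add(Mul(Add(3, -6), Pow(Add(4, Pow(Add(-5, -1), Rational(1, 2))), -1)), Function('D')(V)), 2) = Pow(Add(Mul(Add(3, -6), Pow(Add(4, Pow(Add(-5, -1), Rational(1, 2))), -1)), Pow(12, 2)), 2) = Pow(Add(Mul(-3, Pow(Add(4, Pow(-6, Rational(1, 2))), -1)), 144), 2) = Pow(Add(Mul(-3, Pow(Add(4, Mul(I, Pow(6, Rational(1, 2)))), -1)), 144), 2) = Pow(Add(144, Mul(-3, Pow(Add(4, Mul(I, Pow(6, Rational(1, 2)))), -1))), 2)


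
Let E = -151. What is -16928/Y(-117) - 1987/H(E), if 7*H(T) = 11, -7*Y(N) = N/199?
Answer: -261015097/1287 ≈ -2.0281e+5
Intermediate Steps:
Y(N) = -N/1393 (Y(N) = -N/(7*199) = -N/1393)
H(T) = 11/7 (H(T) = (⅐)*11 = 11/7)
-16928/Y(-117) - 1987/H(E) = -16928/((-1/1393*(-117))) - 1987/11/7 = -16928/117/1393 - 1987*7/11 = -16928*1393/117 - 13909/11 = -23580704/117 - 13909/11 = -261015097/1287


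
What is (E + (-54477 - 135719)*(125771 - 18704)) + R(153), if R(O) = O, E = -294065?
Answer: -20364009044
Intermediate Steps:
(E + (-54477 - 135719)*(125771 - 18704)) + R(153) = (-294065 + (-54477 - 135719)*(125771 - 18704)) + 153 = (-294065 - 190196*107067) + 153 = (-294065 - 20363715132) + 153 = -20364009197 + 153 = -20364009044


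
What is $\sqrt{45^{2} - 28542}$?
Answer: $i \sqrt{26517} \approx 162.84 i$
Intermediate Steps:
$\sqrt{45^{2} - 28542} = \sqrt{2025 - 28542} = \sqrt{-26517} = i \sqrt{26517}$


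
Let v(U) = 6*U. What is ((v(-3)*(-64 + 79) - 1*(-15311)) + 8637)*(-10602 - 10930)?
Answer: -509834696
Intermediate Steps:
((v(-3)*(-64 + 79) - 1*(-15311)) + 8637)*(-10602 - 10930) = (((6*(-3))*(-64 + 79) - 1*(-15311)) + 8637)*(-10602 - 10930) = ((-18*15 + 15311) + 8637)*(-21532) = ((-270 + 15311) + 8637)*(-21532) = (15041 + 8637)*(-21532) = 23678*(-21532) = -509834696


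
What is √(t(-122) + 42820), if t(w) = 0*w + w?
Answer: √42698 ≈ 206.64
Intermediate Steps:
t(w) = w (t(w) = 0 + w = w)
√(t(-122) + 42820) = √(-122 + 42820) = √42698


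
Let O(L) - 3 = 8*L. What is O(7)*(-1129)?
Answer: -66611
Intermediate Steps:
O(L) = 3 + 8*L
O(7)*(-1129) = (3 + 8*7)*(-1129) = (3 + 56)*(-1129) = 59*(-1129) = -66611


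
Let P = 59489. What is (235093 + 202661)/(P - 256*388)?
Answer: -437754/39839 ≈ -10.988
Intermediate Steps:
(235093 + 202661)/(P - 256*388) = (235093 + 202661)/(59489 - 256*388) = 437754/(59489 - 99328) = 437754/(-39839) = 437754*(-1/39839) = -437754/39839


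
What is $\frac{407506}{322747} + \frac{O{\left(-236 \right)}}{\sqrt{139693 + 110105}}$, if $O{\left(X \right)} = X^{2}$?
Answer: $\frac{407506}{322747} + \frac{27848 \sqrt{249798}}{124899} \approx 112.7$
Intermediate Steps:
$\frac{407506}{322747} + \frac{O{\left(-236 \right)}}{\sqrt{139693 + 110105}} = \frac{407506}{322747} + \frac{\left(-236\right)^{2}}{\sqrt{139693 + 110105}} = 407506 \cdot \frac{1}{322747} + \frac{55696}{\sqrt{249798}} = \frac{407506}{322747} + 55696 \frac{\sqrt{249798}}{249798} = \frac{407506}{322747} + \frac{27848 \sqrt{249798}}{124899}$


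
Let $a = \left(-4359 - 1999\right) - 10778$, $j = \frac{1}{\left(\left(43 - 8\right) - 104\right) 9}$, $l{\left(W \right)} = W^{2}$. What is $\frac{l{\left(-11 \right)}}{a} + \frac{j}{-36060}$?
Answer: $- \frac{75265759}{10659191760} \approx -0.0070611$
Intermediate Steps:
$j = - \frac{1}{621}$ ($j = \frac{1}{\left(35 - 104\right) 9} = \frac{1}{\left(-69\right) 9} = \frac{1}{-621} = - \frac{1}{621} \approx -0.0016103$)
$a = -17136$ ($a = -6358 - 10778 = -17136$)
$\frac{l{\left(-11 \right)}}{a} + \frac{j}{-36060} = \frac{\left(-11\right)^{2}}{-17136} - \frac{1}{621 \left(-36060\right)} = 121 \left(- \frac{1}{17136}\right) - - \frac{1}{22393260} = - \frac{121}{17136} + \frac{1}{22393260} = - \frac{75265759}{10659191760}$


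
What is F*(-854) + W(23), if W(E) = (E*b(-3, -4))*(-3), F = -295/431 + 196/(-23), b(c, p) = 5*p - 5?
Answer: 95036819/9913 ≈ 9587.1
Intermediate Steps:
b(c, p) = -5 + 5*p
F = -91261/9913 (F = -295*1/431 + 196*(-1/23) = -295/431 - 196/23 = -91261/9913 ≈ -9.2062)
W(E) = 75*E (W(E) = (E*(-5 + 5*(-4)))*(-3) = (E*(-5 - 20))*(-3) = (E*(-25))*(-3) = -25*E*(-3) = 75*E)
F*(-854) + W(23) = -91261/9913*(-854) + 75*23 = 77936894/9913 + 1725 = 95036819/9913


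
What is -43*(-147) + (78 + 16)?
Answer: 6415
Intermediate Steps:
-43*(-147) + (78 + 16) = 6321 + 94 = 6415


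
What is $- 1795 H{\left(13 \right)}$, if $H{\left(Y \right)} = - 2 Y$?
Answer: $46670$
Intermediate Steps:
$- 1795 H{\left(13 \right)} = - 1795 \left(\left(-2\right) 13\right) = \left(-1795\right) \left(-26\right) = 46670$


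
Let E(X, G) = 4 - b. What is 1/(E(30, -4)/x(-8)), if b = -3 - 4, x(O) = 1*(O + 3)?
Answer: -5/11 ≈ -0.45455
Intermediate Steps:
x(O) = 3 + O (x(O) = 1*(3 + O) = 3 + O)
b = -7
E(X, G) = 11 (E(X, G) = 4 - 1*(-7) = 4 + 7 = 11)
1/(E(30, -4)/x(-8)) = 1/(11/(3 - 8)) = 1/(11/(-5)) = 1/(11*(-⅕)) = 1/(-11/5) = -5/11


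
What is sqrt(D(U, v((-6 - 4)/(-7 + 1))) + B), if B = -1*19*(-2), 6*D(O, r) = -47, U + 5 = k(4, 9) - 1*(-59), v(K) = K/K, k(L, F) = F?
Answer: sqrt(1086)/6 ≈ 5.4924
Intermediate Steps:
v(K) = 1
U = 63 (U = -5 + (9 - 1*(-59)) = -5 + (9 + 59) = -5 + 68 = 63)
D(O, r) = -47/6 (D(O, r) = (1/6)*(-47) = -47/6)
B = 38 (B = -19*(-2) = 38)
sqrt(D(U, v((-6 - 4)/(-7 + 1))) + B) = sqrt(-47/6 + 38) = sqrt(181/6) = sqrt(1086)/6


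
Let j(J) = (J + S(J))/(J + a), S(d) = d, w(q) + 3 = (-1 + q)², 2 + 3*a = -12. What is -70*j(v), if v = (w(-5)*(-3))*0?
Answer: 0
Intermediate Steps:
a = -14/3 (a = -⅔ + (⅓)*(-12) = -⅔ - 4 = -14/3 ≈ -4.6667)
w(q) = -3 + (-1 + q)²
v = 0 (v = ((-3 + (-1 - 5)²)*(-3))*0 = ((-3 + (-6)²)*(-3))*0 = ((-3 + 36)*(-3))*0 = (33*(-3))*0 = -99*0 = 0)
j(J) = 2*J/(-14/3 + J) (j(J) = (J + J)/(J - 14/3) = (2*J)/(-14/3 + J) = 2*J/(-14/3 + J))
-70*j(v) = -420*0/(-14 + 3*0) = -420*0/(-14 + 0) = -420*0/(-14) = -420*0*(-1)/14 = -70*0 = 0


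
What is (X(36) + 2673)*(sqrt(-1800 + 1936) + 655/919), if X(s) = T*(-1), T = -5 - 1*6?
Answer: 1758020/919 + 5368*sqrt(34) ≈ 33214.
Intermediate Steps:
T = -11 (T = -5 - 6 = -11)
X(s) = 11 (X(s) = -11*(-1) = 11)
(X(36) + 2673)*(sqrt(-1800 + 1936) + 655/919) = (11 + 2673)*(sqrt(-1800 + 1936) + 655/919) = 2684*(sqrt(136) + 655*(1/919)) = 2684*(2*sqrt(34) + 655/919) = 2684*(655/919 + 2*sqrt(34)) = 1758020/919 + 5368*sqrt(34)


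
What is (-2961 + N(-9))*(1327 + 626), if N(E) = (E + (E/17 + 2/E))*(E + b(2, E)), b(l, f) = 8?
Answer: -97984397/17 ≈ -5.7638e+6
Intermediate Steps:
N(E) = (8 + E)*(2/E + 18*E/17) (N(E) = (E + (E/17 + 2/E))*(E + 8) = (E + (E*(1/17) + 2/E))*(8 + E) = (E + (E/17 + 2/E))*(8 + E) = (E + (2/E + E/17))*(8 + E) = (2/E + 18*E/17)*(8 + E) = (8 + E)*(2/E + 18*E/17))
(-2961 + N(-9))*(1327 + 626) = (-2961 + (2 + 16/(-9) + (18/17)*(-9)² + (144/17)*(-9)))*(1327 + 626) = (-2961 + (2 + 16*(-⅑) + (18/17)*81 - 1296/17))*1953 = (-2961 + (2 - 16/9 + 1458/17 - 1296/17))*1953 = (-2961 + 1492/153)*1953 = -451541/153*1953 = -97984397/17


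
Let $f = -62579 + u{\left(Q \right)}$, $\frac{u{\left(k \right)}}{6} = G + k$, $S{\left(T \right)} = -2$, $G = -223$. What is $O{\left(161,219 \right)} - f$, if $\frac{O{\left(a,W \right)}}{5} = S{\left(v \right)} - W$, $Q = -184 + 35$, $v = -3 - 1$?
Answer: $63706$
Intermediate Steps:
$v = -4$
$Q = -149$
$u{\left(k \right)} = -1338 + 6 k$ ($u{\left(k \right)} = 6 \left(-223 + k\right) = -1338 + 6 k$)
$O{\left(a,W \right)} = -10 - 5 W$ ($O{\left(a,W \right)} = 5 \left(-2 - W\right) = -10 - 5 W$)
$f = -64811$ ($f = -62579 + \left(-1338 + 6 \left(-149\right)\right) = -62579 - 2232 = -64811$)
$O{\left(161,219 \right)} - f = \left(-10 - 1095\right) - -64811 = \left(-10 - 1095\right) + 64811 = -1105 + 64811 = 63706$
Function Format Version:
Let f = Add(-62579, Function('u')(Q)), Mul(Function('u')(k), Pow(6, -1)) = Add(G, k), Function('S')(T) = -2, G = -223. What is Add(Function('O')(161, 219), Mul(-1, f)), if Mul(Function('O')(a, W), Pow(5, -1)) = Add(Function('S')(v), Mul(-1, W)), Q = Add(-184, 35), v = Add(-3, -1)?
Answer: 63706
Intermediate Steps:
v = -4
Q = -149
Function('u')(k) = Add(-1338, Mul(6, k)) (Function('u')(k) = Mul(6, Add(-223, k)) = Add(-1338, Mul(6, k)))
Function('O')(a, W) = Add(-10, Mul(-5, W)) (Function('O')(a, W) = Mul(5, Add(-2, Mul(-1, W))) = Add(-10, Mul(-5, W)))
f = -64811 (f = Add(-62579, Add(-1338, Mul(6, -149))) = Add(-62579, Add(-1338, -894)) = Add(-62579, -2232) = -64811)
Add(Function('O')(161, 219), Mul(-1, f)) = Add(Add(-10, Mul(-5, 219)), Mul(-1, -64811)) = Add(Add(-10, -1095), 64811) = Add(-1105, 64811) = 63706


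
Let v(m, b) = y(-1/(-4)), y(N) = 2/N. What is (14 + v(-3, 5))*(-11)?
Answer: -242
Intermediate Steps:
v(m, b) = 8 (v(m, b) = 2/((-1/(-4))) = 2/((-1*(-¼))) = 2/(¼) = 2*4 = 8)
(14 + v(-3, 5))*(-11) = (14 + 8)*(-11) = 22*(-11) = -242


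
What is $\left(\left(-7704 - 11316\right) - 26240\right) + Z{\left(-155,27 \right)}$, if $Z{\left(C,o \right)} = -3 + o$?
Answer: $-45236$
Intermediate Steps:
$\left(\left(-7704 - 11316\right) - 26240\right) + Z{\left(-155,27 \right)} = \left(\left(-7704 - 11316\right) - 26240\right) + \left(-3 + 27\right) = \left(\left(-7704 - 11316\right) - 26240\right) + 24 = \left(-19020 - 26240\right) + 24 = -45260 + 24 = -45236$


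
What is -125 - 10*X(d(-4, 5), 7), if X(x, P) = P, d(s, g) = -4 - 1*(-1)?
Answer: -195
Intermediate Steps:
d(s, g) = -3 (d(s, g) = -4 + 1 = -3)
-125 - 10*X(d(-4, 5), 7) = -125 - 10*7 = -125 - 70 = -195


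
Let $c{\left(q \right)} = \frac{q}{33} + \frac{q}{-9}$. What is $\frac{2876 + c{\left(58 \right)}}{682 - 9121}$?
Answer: $- \frac{284260}{835461} \approx -0.34024$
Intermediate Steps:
$c{\left(q \right)} = - \frac{8 q}{99}$ ($c{\left(q \right)} = q \frac{1}{33} + q \left(- \frac{1}{9}\right) = \frac{q}{33} - \frac{q}{9} = - \frac{8 q}{99}$)
$\frac{2876 + c{\left(58 \right)}}{682 - 9121} = \frac{2876 - \frac{464}{99}}{682 - 9121} = \frac{2876 - \frac{464}{99}}{-8439} = \frac{284260}{99} \left(- \frac{1}{8439}\right) = - \frac{284260}{835461}$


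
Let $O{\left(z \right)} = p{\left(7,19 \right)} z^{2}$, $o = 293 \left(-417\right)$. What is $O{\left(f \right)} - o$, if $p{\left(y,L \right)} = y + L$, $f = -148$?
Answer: $691685$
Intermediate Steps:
$p{\left(y,L \right)} = L + y$
$o = -122181$
$O{\left(z \right)} = 26 z^{2}$ ($O{\left(z \right)} = \left(19 + 7\right) z^{2} = 26 z^{2}$)
$O{\left(f \right)} - o = 26 \left(-148\right)^{2} - -122181 = 26 \cdot 21904 + 122181 = 569504 + 122181 = 691685$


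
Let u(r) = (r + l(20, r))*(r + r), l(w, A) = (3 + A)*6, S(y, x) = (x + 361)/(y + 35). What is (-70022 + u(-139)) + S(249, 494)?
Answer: 55513767/284 ≈ 1.9547e+5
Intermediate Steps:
S(y, x) = (361 + x)/(35 + y)
l(w, A) = 18 + 6*A
u(r) = 2*r*(18 + 7*r) (u(r) = (r + (18 + 6*r))*(r + r) = (18 + 7*r)*(2*r) = 2*r*(18 + 7*r))
(-70022 + u(-139)) + S(249, 494) = (-70022 + 2*(-139)*(18 + 7*(-139))) + (361 + 494)/(35 + 249) = (-70022 + 2*(-139)*(18 - 973)) + 855/284 = (-70022 + 2*(-139)*(-955)) + (1/284)*855 = (-70022 + 265490) + 855/284 = 195468 + 855/284 = 55513767/284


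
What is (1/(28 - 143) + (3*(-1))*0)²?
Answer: 1/13225 ≈ 7.5614e-5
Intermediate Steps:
(1/(28 - 143) + (3*(-1))*0)² = (1/(-115) - 3*0)² = (-1/115 + 0)² = (-1/115)² = 1/13225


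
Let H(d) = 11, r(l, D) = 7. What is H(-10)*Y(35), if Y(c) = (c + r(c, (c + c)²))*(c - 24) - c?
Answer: 4697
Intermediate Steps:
Y(c) = -c + (-24 + c)*(7 + c) (Y(c) = (c + 7)*(c - 24) - c = (7 + c)*(-24 + c) - c = (-24 + c)*(7 + c) - c = -c + (-24 + c)*(7 + c))
H(-10)*Y(35) = 11*(-168 + 35² - 18*35) = 11*(-168 + 1225 - 630) = 11*427 = 4697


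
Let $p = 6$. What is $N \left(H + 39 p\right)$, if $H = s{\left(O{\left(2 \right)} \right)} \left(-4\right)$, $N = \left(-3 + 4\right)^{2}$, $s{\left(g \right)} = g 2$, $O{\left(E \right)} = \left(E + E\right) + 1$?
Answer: $194$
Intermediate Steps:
$O{\left(E \right)} = 1 + 2 E$ ($O{\left(E \right)} = 2 E + 1 = 1 + 2 E$)
$s{\left(g \right)} = 2 g$
$N = 1$ ($N = 1^{2} = 1$)
$H = -40$ ($H = 2 \left(1 + 2 \cdot 2\right) \left(-4\right) = 2 \left(1 + 4\right) \left(-4\right) = 2 \cdot 5 \left(-4\right) = 10 \left(-4\right) = -40$)
$N \left(H + 39 p\right) = 1 \left(-40 + 39 \cdot 6\right) = 1 \left(-40 + 234\right) = 1 \cdot 194 = 194$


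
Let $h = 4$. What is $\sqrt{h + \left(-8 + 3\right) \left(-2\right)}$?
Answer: $\sqrt{14} \approx 3.7417$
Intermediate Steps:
$\sqrt{h + \left(-8 + 3\right) \left(-2\right)} = \sqrt{4 + \left(-8 + 3\right) \left(-2\right)} = \sqrt{4 - -10} = \sqrt{4 + 10} = \sqrt{14}$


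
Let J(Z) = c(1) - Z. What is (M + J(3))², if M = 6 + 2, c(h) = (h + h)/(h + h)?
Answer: 36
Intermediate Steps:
c(h) = 1 (c(h) = (2*h)/((2*h)) = (2*h)*(1/(2*h)) = 1)
M = 8
J(Z) = 1 - Z
(M + J(3))² = (8 + (1 - 1*3))² = (8 + (1 - 3))² = (8 - 2)² = 6² = 36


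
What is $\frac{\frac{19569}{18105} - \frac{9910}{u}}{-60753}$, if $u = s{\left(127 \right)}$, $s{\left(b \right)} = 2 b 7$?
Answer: $\frac{8034826}{108648943865} \approx 7.3952 \cdot 10^{-5}$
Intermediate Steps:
$s{\left(b \right)} = 14 b$
$u = 1778$ ($u = 14 \cdot 127 = 1778$)
$\frac{\frac{19569}{18105} - \frac{9910}{u}}{-60753} = \frac{\frac{19569}{18105} - \frac{9910}{1778}}{-60753} = \left(19569 \cdot \frac{1}{18105} - \frac{4955}{889}\right) \left(- \frac{1}{60753}\right) = \left(\frac{6523}{6035} - \frac{4955}{889}\right) \left(- \frac{1}{60753}\right) = \left(- \frac{24104478}{5365115}\right) \left(- \frac{1}{60753}\right) = \frac{8034826}{108648943865}$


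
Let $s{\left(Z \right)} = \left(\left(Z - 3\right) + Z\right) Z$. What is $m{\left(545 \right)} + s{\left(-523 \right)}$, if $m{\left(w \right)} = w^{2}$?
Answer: $845652$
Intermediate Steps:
$s{\left(Z \right)} = Z \left(-3 + 2 Z\right)$ ($s{\left(Z \right)} = \left(\left(Z - 3\right) + Z\right) Z = \left(\left(-3 + Z\right) + Z\right) Z = \left(-3 + 2 Z\right) Z = Z \left(-3 + 2 Z\right)$)
$m{\left(545 \right)} + s{\left(-523 \right)} = 545^{2} - 523 \left(-3 + 2 \left(-523\right)\right) = 297025 - 523 \left(-3 - 1046\right) = 297025 - -548627 = 297025 + 548627 = 845652$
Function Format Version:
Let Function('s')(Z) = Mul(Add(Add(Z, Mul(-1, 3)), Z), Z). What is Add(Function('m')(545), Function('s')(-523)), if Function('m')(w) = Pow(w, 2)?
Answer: 845652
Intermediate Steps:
Function('s')(Z) = Mul(Z, Add(-3, Mul(2, Z))) (Function('s')(Z) = Mul(Add(Add(Z, -3), Z), Z) = Mul(Add(Add(-3, Z), Z), Z) = Mul(Add(-3, Mul(2, Z)), Z) = Mul(Z, Add(-3, Mul(2, Z))))
Add(Function('m')(545), Function('s')(-523)) = Add(Pow(545, 2), Mul(-523, Add(-3, Mul(2, -523)))) = Add(297025, Mul(-523, Add(-3, -1046))) = Add(297025, Mul(-523, -1049)) = Add(297025, 548627) = 845652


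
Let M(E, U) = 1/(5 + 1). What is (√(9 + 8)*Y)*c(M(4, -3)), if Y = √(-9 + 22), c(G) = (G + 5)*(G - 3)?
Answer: -527*√221/36 ≈ -217.62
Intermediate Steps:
M(E, U) = ⅙ (M(E, U) = 1/6 = ⅙)
c(G) = (-3 + G)*(5 + G) (c(G) = (5 + G)*(-3 + G) = (-3 + G)*(5 + G))
Y = √13 ≈ 3.6056
(√(9 + 8)*Y)*c(M(4, -3)) = (√(9 + 8)*√13)*(-15 + (⅙)² + 2*(⅙)) = (√17*√13)*(-15 + 1/36 + ⅓) = √221*(-527/36) = -527*√221/36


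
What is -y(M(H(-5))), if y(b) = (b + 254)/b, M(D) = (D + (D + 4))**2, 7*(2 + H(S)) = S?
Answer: -6273/50 ≈ -125.46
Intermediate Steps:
H(S) = -2 + S/7
M(D) = (4 + 2*D)**2 (M(D) = (D + (4 + D))**2 = (4 + 2*D)**2)
y(b) = (254 + b)/b
-y(M(H(-5))) = -(254 + 4*(2 + (-2 + (1/7)*(-5)))**2)/(4*(2 + (-2 + (1/7)*(-5)))**2) = -(254 + 4*(2 + (-2 - 5/7))**2)/(4*(2 + (-2 - 5/7))**2) = -(254 + 4*(2 - 19/7)**2)/(4*(2 - 19/7)**2) = -(254 + 4*(-5/7)**2)/(4*(-5/7)**2) = -(254 + 4*(25/49))/(4*(25/49)) = -(254 + 100/49)/100/49 = -49*12546/(100*49) = -1*6273/50 = -6273/50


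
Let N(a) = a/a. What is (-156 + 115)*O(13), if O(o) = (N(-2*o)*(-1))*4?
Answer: 164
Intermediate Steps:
N(a) = 1
O(o) = -4 (O(o) = (1*(-1))*4 = -1*4 = -4)
(-156 + 115)*O(13) = (-156 + 115)*(-4) = -41*(-4) = 164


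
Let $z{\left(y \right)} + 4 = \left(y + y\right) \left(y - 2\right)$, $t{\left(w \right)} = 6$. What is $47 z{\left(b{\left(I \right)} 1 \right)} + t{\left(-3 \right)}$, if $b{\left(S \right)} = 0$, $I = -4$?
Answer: $-182$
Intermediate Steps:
$z{\left(y \right)} = -4 + 2 y \left(-2 + y\right)$ ($z{\left(y \right)} = -4 + \left(y + y\right) \left(y - 2\right) = -4 + 2 y \left(-2 + y\right)$)
$47 z{\left(b{\left(I \right)} 1 \right)} + t{\left(-3 \right)} = 47 \left(-4 - 4 \cdot 0 \cdot 1 + 2 \left(0 \cdot 1\right)^{2}\right) + 6 = 47 \left(-4 - 0 + 2 \cdot 0^{2}\right) + 6 = 47 \left(-4 + 0 + 2 \cdot 0\right) + 6 = 47 \left(-4 + 0 + 0\right) + 6 = 47 \left(-4\right) + 6 = -188 + 6 = -182$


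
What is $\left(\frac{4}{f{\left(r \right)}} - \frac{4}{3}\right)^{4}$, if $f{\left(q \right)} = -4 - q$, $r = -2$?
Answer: $\frac{10000}{81} \approx 123.46$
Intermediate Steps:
$\left(\frac{4}{f{\left(r \right)}} - \frac{4}{3}\right)^{4} = \left(\frac{4}{-4 - -2} - \frac{4}{3}\right)^{4} = \left(\frac{4}{-4 + 2} - \frac{4}{3}\right)^{4} = \left(\frac{4}{-2} - \frac{4}{3}\right)^{4} = \left(4 \left(- \frac{1}{2}\right) - \frac{4}{3}\right)^{4} = \left(-2 - \frac{4}{3}\right)^{4} = \left(- \frac{10}{3}\right)^{4} = \frac{10000}{81}$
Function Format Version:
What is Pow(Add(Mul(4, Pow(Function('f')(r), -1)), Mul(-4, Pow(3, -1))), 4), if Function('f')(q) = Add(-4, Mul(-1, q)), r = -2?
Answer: Rational(10000, 81) ≈ 123.46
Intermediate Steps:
Pow(Add(Mul(4, Pow(Function('f')(r), -1)), Mul(-4, Pow(3, -1))), 4) = Pow(Add(Mul(4, Pow(Add(-4, Mul(-1, -2)), -1)), Mul(-4, Pow(3, -1))), 4) = Pow(Add(Mul(4, Pow(Add(-4, 2), -1)), Mul(-4, Rational(1, 3))), 4) = Pow(Add(Mul(4, Pow(-2, -1)), Rational(-4, 3)), 4) = Pow(Add(Mul(4, Rational(-1, 2)), Rational(-4, 3)), 4) = Pow(Add(-2, Rational(-4, 3)), 4) = Pow(Rational(-10, 3), 4) = Rational(10000, 81)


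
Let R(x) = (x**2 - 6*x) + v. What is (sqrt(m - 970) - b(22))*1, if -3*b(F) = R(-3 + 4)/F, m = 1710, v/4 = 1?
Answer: -1/66 + 2*sqrt(185) ≈ 27.188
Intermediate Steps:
v = 4 (v = 4*1 = 4)
R(x) = 4 + x**2 - 6*x (R(x) = (x**2 - 6*x) + 4 = 4 + x**2 - 6*x)
b(F) = 1/(3*F) (b(F) = -(4 + (-3 + 4)**2 - 6*(-3 + 4))/(3*F) = -(4 + 1**2 - 6*1)/(3*F) = -(4 + 1 - 6)/(3*F) = -(-1)/(3*F) = 1/(3*F))
(sqrt(m - 970) - b(22))*1 = (sqrt(1710 - 970) - 1/(3*22))*1 = (sqrt(740) - 1/(3*22))*1 = (2*sqrt(185) - 1*1/66)*1 = (2*sqrt(185) - 1/66)*1 = (-1/66 + 2*sqrt(185))*1 = -1/66 + 2*sqrt(185)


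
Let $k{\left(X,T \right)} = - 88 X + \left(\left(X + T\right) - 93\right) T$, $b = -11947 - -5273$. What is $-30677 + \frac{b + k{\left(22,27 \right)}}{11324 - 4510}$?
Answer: $- \frac{104521438}{3407} \approx -30678.0$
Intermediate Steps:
$b = -6674$ ($b = -11947 + 5273 = -6674$)
$k{\left(X,T \right)} = - 88 X + T \left(-93 + T + X\right)$ ($k{\left(X,T \right)} = - 88 X + \left(\left(T + X\right) - 93\right) T = - 88 X + \left(-93 + T + X\right) T = - 88 X + T \left(-93 + T + X\right)$)
$-30677 + \frac{b + k{\left(22,27 \right)}}{11324 - 4510} = -30677 + \frac{-6674 + \left(27^{2} - 2511 - 1936 + 27 \cdot 22\right)}{11324 - 4510} = -30677 + \frac{-6674 + \left(729 - 2511 - 1936 + 594\right)}{11324 - 4510} = -30677 + \frac{-6674 - 3124}{6814} = -30677 - \frac{4899}{3407} = - \frac{104521438}{3407}$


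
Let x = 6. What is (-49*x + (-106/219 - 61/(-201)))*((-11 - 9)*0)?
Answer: 0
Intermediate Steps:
(-49*x + (-106/219 - 61/(-201)))*((-11 - 9)*0) = (-49*6 + (-106/219 - 61/(-201)))*((-11 - 9)*0) = (-294 + (-106*1/219 - 61*(-1/201)))*(-20*0) = (-294 + (-106/219 + 61/201))*0 = (-294 - 883/4891)*0 = -1438837/4891*0 = 0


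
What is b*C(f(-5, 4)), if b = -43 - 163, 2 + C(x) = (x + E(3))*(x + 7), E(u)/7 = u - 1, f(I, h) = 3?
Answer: -34608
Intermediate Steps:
E(u) = -7 + 7*u (E(u) = 7*(u - 1) = 7*(-1 + u) = -7 + 7*u)
C(x) = -2 + (7 + x)*(14 + x) (C(x) = -2 + (x + (-7 + 7*3))*(x + 7) = -2 + (x + (-7 + 21))*(7 + x) = -2 + (x + 14)*(7 + x) = -2 + (14 + x)*(7 + x) = -2 + (7 + x)*(14 + x))
b = -206
b*C(f(-5, 4)) = -206*(96 + 3² + 21*3) = -206*(96 + 9 + 63) = -206*168 = -34608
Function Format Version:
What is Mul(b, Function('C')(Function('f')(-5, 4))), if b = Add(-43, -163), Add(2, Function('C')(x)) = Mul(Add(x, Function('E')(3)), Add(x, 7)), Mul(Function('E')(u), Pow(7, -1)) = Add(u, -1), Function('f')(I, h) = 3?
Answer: -34608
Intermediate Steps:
Function('E')(u) = Add(-7, Mul(7, u)) (Function('E')(u) = Mul(7, Add(u, -1)) = Mul(7, Add(-1, u)) = Add(-7, Mul(7, u)))
Function('C')(x) = Add(-2, Mul(Add(7, x), Add(14, x))) (Function('C')(x) = Add(-2, Mul(Add(x, Add(-7, Mul(7, 3))), Add(x, 7))) = Add(-2, Mul(Add(x, Add(-7, 21)), Add(7, x))) = Add(-2, Mul(Add(x, 14), Add(7, x))) = Add(-2, Mul(Add(14, x), Add(7, x))) = Add(-2, Mul(Add(7, x), Add(14, x))))
b = -206
Mul(b, Function('C')(Function('f')(-5, 4))) = Mul(-206, Add(96, Pow(3, 2), Mul(21, 3))) = Mul(-206, Add(96, 9, 63)) = Mul(-206, 168) = -34608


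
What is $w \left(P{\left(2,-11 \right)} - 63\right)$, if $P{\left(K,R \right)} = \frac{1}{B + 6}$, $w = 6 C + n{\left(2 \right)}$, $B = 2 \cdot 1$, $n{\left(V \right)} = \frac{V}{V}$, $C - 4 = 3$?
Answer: $- \frac{21629}{8} \approx -2703.6$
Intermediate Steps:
$C = 7$ ($C = 4 + 3 = 7$)
$n{\left(V \right)} = 1$
$B = 2$
$w = 43$ ($w = 6 \cdot 7 + 1 = 42 + 1 = 43$)
$P{\left(K,R \right)} = \frac{1}{8}$ ($P{\left(K,R \right)} = \frac{1}{2 + 6} = \frac{1}{8}$)
$w \left(P{\left(2,-11 \right)} - 63\right) = 43 \left(\frac{1}{8} - 63\right) = 43 \left(- \frac{503}{8}\right) = - \frac{21629}{8}$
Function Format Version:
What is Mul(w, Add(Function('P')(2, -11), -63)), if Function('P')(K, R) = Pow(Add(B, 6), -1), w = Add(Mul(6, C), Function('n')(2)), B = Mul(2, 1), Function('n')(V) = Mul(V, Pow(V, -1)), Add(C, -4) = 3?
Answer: Rational(-21629, 8) ≈ -2703.6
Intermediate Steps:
C = 7 (C = Add(4, 3) = 7)
Function('n')(V) = 1
B = 2
w = 43 (w = Add(Mul(6, 7), 1) = Add(42, 1) = 43)
Function('P')(K, R) = Rational(1, 8) (Function('P')(K, R) = Pow(Add(2, 6), -1) = Pow(8, -1) = Rational(1, 8))
Mul(w, Add(Function('P')(2, -11), -63)) = Mul(43, Add(Rational(1, 8), -63)) = Mul(43, Rational(-503, 8)) = Rational(-21629, 8)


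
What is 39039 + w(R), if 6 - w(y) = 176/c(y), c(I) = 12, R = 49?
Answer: 117091/3 ≈ 39030.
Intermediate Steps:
w(y) = -26/3 (w(y) = 6 - 176/12 = 6 - 1*44/3 = 6 - 44/3 = -26/3)
39039 + w(R) = 39039 - 26/3 = 117091/3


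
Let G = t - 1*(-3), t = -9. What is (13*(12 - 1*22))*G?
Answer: 780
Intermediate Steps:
G = -6 (G = -9 - 1*(-3) = -9 + 3 = -6)
(13*(12 - 1*22))*G = (13*(12 - 1*22))*(-6) = (13*(12 - 22))*(-6) = (13*(-10))*(-6) = -130*(-6) = 780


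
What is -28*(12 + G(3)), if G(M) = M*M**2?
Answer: -1092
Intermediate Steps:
G(M) = M**3
-28*(12 + G(3)) = -28*(12 + 3**3) = -28*(12 + 27) = -28*39 = -1092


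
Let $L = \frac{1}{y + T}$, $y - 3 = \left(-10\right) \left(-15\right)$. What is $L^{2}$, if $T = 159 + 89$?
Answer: $\frac{1}{160801} \approx 6.2189 \cdot 10^{-6}$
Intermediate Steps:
$T = 248$
$y = 153$ ($y = 3 - -150 = 3 + 150 = 153$)
$L = \frac{1}{401}$ ($L = \frac{1}{153 + 248} = \frac{1}{401} \approx 0.0024938$)
$L^{2} = \left(\frac{1}{401}\right)^{2} = \frac{1}{160801}$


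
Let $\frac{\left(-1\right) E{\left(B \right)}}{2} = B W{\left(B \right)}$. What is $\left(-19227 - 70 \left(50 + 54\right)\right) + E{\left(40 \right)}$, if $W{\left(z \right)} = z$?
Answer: $-29707$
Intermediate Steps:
$E{\left(B \right)} = - 2 B^{2}$ ($E{\left(B \right)} = - 2 B B = - 2 B^{2}$)
$\left(-19227 - 70 \left(50 + 54\right)\right) + E{\left(40 \right)} = \left(-19227 - 70 \left(50 + 54\right)\right) - 2 \cdot 40^{2} = \left(-19227 - 7280\right) - 3200 = -26507 - 3200 = -29707$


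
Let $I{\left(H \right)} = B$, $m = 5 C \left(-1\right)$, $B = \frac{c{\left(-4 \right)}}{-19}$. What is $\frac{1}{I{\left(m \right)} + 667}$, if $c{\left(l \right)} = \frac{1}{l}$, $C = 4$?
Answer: $\frac{76}{50693} \approx 0.0014992$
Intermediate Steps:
$B = \frac{1}{76}$ ($B = \frac{1}{\left(-4\right) \left(-19\right)} = \left(- \frac{1}{4}\right) \left(- \frac{1}{19}\right) = \frac{1}{76} \approx 0.013158$)
$m = -20$ ($m = 5 \cdot 4 \left(-1\right) = 20 \left(-1\right) = -20$)
$I{\left(H \right)} = \frac{1}{76}$
$\frac{1}{I{\left(m \right)} + 667} = \frac{1}{\frac{1}{76} + 667} = \frac{1}{\frac{50693}{76}} = \frac{76}{50693}$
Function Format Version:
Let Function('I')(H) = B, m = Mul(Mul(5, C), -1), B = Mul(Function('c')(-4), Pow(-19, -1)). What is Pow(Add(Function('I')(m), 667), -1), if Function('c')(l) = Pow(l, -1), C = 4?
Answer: Rational(76, 50693) ≈ 0.0014992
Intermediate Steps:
B = Rational(1, 76) (B = Mul(Pow(-4, -1), Pow(-19, -1)) = Mul(Rational(-1, 4), Rational(-1, 19)) = Rational(1, 76) ≈ 0.013158)
m = -20 (m = Mul(Mul(5, 4), -1) = Mul(20, -1) = -20)
Function('I')(H) = Rational(1, 76)
Pow(Add(Function('I')(m), 667), -1) = Pow(Add(Rational(1, 76), 667), -1) = Pow(Rational(50693, 76), -1) = Rational(76, 50693)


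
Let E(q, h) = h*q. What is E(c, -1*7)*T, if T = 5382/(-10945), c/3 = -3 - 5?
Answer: -904176/10945 ≈ -82.611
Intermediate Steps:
c = -24 (c = 3*(-3 - 5) = 3*(-8) = -24)
T = -5382/10945 (T = 5382*(-1/10945) = -5382/10945 ≈ -0.49173)
E(c, -1*7)*T = (-1*7*(-24))*(-5382/10945) = -7*(-24)*(-5382/10945) = 168*(-5382/10945) = -904176/10945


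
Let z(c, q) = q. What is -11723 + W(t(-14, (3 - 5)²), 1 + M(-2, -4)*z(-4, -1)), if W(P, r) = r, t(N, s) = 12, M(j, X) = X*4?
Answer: -11706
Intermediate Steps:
M(j, X) = 4*X
-11723 + W(t(-14, (3 - 5)²), 1 + M(-2, -4)*z(-4, -1)) = -11723 + (1 + (4*(-4))*(-1)) = -11723 + (1 - 16*(-1)) = -11723 + (1 + 16) = -11723 + 17 = -11706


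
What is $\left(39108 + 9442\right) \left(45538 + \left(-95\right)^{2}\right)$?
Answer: $2649033650$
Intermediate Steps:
$\left(39108 + 9442\right) \left(45538 + \left(-95\right)^{2}\right) = 48550 \left(45538 + 9025\right) = 48550 \cdot 54563 = 2649033650$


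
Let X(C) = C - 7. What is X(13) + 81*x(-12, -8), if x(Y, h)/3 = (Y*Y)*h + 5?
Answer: -278715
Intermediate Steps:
X(C) = -7 + C
x(Y, h) = 15 + 3*h*Y**2 (x(Y, h) = 3*((Y*Y)*h + 5) = 3*(Y**2*h + 5) = 3*(h*Y**2 + 5) = 3*(5 + h*Y**2) = 15 + 3*h*Y**2)
X(13) + 81*x(-12, -8) = (-7 + 13) + 81*(15 + 3*(-8)*(-12)**2) = 6 + 81*(15 + 3*(-8)*144) = 6 + 81*(15 - 3456) = 6 + 81*(-3441) = 6 - 278721 = -278715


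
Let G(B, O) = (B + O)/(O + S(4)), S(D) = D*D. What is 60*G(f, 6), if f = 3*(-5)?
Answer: -270/11 ≈ -24.545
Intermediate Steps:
f = -15
S(D) = D²
G(B, O) = (B + O)/(16 + O) (G(B, O) = (B + O)/(O + 4²) = (B + O)/(O + 16) = (B + O)/(16 + O))
60*G(f, 6) = 60*((-15 + 6)/(16 + 6)) = 60*(-9/22) = -270/11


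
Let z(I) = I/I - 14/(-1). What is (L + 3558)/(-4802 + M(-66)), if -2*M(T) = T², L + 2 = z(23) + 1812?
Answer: -5383/6980 ≈ -0.77120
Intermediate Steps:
z(I) = 15 (z(I) = 1 - 14*(-1) = 1 + 14 = 15)
L = 1825 (L = -2 + (15 + 1812) = -2 + 1827 = 1825)
M(T) = -T²/2
(L + 3558)/(-4802 + M(-66)) = (1825 + 3558)/(-4802 - ½*(-66)²) = 5383/(-4802 - ½*4356) = 5383/(-4802 - 2178) = 5383/(-6980) = 5383*(-1/6980) = -5383/6980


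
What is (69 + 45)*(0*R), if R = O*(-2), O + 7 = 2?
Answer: 0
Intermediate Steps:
O = -5 (O = -7 + 2 = -5)
R = 10 (R = -5*(-2) = 10)
(69 + 45)*(0*R) = (69 + 45)*(0*10) = 114*0 = 0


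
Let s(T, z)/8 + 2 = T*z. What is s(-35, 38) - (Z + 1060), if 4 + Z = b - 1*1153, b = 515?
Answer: -11074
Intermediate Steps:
s(T, z) = -16 + 8*T*z (s(T, z) = -16 + 8*(T*z) = -16 + 8*T*z)
Z = -642 (Z = -4 + (515 - 1*1153) = -4 + (515 - 1153) = -4 - 638 = -642)
s(-35, 38) - (Z + 1060) = (-16 + 8*(-35)*38) - (-642 + 1060) = (-16 - 10640) - 1*418 = -10656 - 418 = -11074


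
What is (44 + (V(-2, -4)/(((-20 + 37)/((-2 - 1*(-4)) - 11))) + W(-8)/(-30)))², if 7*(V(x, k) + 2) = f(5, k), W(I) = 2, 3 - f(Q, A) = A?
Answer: 128550244/65025 ≈ 1976.9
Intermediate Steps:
f(Q, A) = 3 - A
V(x, k) = -11/7 - k/7 (V(x, k) = -2 + (3 - k)/7 = -2 + (3/7 - k/7) = -11/7 - k/7)
(44 + (V(-2, -4)/(((-20 + 37)/((-2 - 1*(-4)) - 11))) + W(-8)/(-30)))² = (44 + ((-11/7 - ⅐*(-4))/(((-20 + 37)/((-2 - 1*(-4)) - 11))) + 2/(-30)))² = (44 + ((-11/7 + 4/7)/((17/((-2 + 4) - 11))) + 2*(-1/30)))² = (44 + (-1/(17/(2 - 11)) - 1/15))² = (44 + (-1/(17/(-9)) - 1/15))² = (44 + (-1/(17*(-⅑)) - 1/15))² = (44 + (-1/(-17/9) - 1/15))² = (44 + (-1*(-9/17) - 1/15))² = (44 + (9/17 - 1/15))² = (44 + 118/255)² = (11338/255)² = 128550244/65025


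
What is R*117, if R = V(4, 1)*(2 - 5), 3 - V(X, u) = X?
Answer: 351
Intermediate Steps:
V(X, u) = 3 - X
R = 3 (R = (3 - 1*4)*(2 - 5) = (3 - 4)*(-3) = -1*(-3) = 3)
R*117 = 3*117 = 351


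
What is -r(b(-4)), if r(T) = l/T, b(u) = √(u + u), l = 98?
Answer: 49*I*√2/2 ≈ 34.648*I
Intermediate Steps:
b(u) = √2*√u (b(u) = √(2*u) = √2*√u)
r(T) = 98/T
-r(b(-4)) = -98/(√2*√(-4)) = -98/(√2*(2*I)) = -98/(2*I*√2) = -98*(-I*√2/4) = -(-49)*I*√2/2 = 49*I*√2/2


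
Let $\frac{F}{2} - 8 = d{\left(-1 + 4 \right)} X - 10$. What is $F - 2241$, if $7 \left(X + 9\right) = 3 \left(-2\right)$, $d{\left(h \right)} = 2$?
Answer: $- \frac{15991}{7} \approx -2284.4$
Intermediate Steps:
$X = - \frac{69}{7}$ ($X = -9 + \frac{3 \left(-2\right)}{7} = -9 + \frac{1}{7} \left(-6\right) = -9 - \frac{6}{7} = - \frac{69}{7} \approx -9.8571$)
$F = - \frac{304}{7}$ ($F = 16 + 2 \left(2 \left(- \frac{69}{7}\right) - 10\right) = 16 + 2 \left(- \frac{138}{7} - 10\right) = 16 + 2 \left(- \frac{208}{7}\right) = 16 - \frac{416}{7} = - \frac{304}{7} \approx -43.429$)
$F - 2241 = - \frac{304}{7} - 2241 = - \frac{15991}{7}$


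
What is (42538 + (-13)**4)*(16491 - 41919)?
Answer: -1807905372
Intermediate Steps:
(42538 + (-13)**4)*(16491 - 41919) = (42538 + 28561)*(-25428) = 71099*(-25428) = -1807905372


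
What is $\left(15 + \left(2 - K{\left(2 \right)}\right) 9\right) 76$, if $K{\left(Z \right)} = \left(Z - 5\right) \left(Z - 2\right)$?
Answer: $2508$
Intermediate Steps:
$K{\left(Z \right)} = \left(-5 + Z\right) \left(-2 + Z\right)$
$\left(15 + \left(2 - K{\left(2 \right)}\right) 9\right) 76 = \left(15 + \left(2 - \left(10 + 2^{2} - 14\right)\right) 9\right) 76 = \left(15 + \left(2 - \left(10 + 4 - 14\right)\right) 9\right) 76 = \left(15 + \left(2 - 0\right) 9\right) 76 = \left(15 + \left(2 + 0\right) 9\right) 76 = \left(15 + 2 \cdot 9\right) 76 = \left(15 + 18\right) 76 = 33 \cdot 76 = 2508$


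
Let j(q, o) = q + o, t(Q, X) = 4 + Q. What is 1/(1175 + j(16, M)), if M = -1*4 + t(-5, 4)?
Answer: 1/1186 ≈ 0.00084317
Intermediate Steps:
M = -5 (M = -1*4 + (4 - 5) = -4 - 1 = -5)
j(q, o) = o + q
1/(1175 + j(16, M)) = 1/(1175 + (-5 + 16)) = 1/(1175 + 11) = 1/1186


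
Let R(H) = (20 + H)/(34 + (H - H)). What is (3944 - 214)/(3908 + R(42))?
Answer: 63410/66467 ≈ 0.95401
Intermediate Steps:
R(H) = 10/17 + H/34 (R(H) = (20 + H)/(34 + 0) = (20 + H)/34 = (20 + H)*(1/34) = 10/17 + H/34)
(3944 - 214)/(3908 + R(42)) = (3944 - 214)/(3908 + (10/17 + (1/34)*42)) = 3730/(3908 + (10/17 + 21/17)) = 3730/(3908 + 31/17) = 3730/(66467/17) = 3730*(17/66467) = 63410/66467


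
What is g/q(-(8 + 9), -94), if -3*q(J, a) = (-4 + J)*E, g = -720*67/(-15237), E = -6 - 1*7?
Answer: -5360/154063 ≈ -0.034791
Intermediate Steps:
E = -13 (E = -6 - 7 = -13)
g = 5360/1693 (g = -48240*(-1/15237) = 5360/1693 ≈ 3.1660)
q(J, a) = -52/3 + 13*J/3 (q(J, a) = -(-4 + J)*(-13)/3 = -(52 - 13*J)/3 = -52/3 + 13*J/3)
g/q(-(8 + 9), -94) = 5360/(1693*(-52/3 + 13*(-(8 + 9))/3)) = 5360/(1693*(-52/3 + 13*(-1*17)/3)) = 5360/(1693*(-52/3 + (13/3)*(-17))) = 5360/(1693*(-52/3 - 221/3)) = (5360/1693)/(-91) = (5360/1693)*(-1/91) = -5360/154063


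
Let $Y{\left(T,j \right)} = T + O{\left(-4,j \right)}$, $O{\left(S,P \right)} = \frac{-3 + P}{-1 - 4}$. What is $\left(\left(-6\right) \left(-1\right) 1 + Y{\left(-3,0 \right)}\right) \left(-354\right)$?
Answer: $- \frac{6372}{5} \approx -1274.4$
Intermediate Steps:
$O{\left(S,P \right)} = \frac{3}{5} - \frac{P}{5}$ ($O{\left(S,P \right)} = \frac{-3 + P}{-5} = \left(-3 + P\right) \left(- \frac{1}{5}\right) = \frac{3}{5} - \frac{P}{5}$)
$Y{\left(T,j \right)} = \frac{3}{5} + T - \frac{j}{5}$ ($Y{\left(T,j \right)} = T - \left(- \frac{3}{5} + \frac{j}{5}\right) = \frac{3}{5} + T - \frac{j}{5}$)
$\left(\left(-6\right) \left(-1\right) 1 + Y{\left(-3,0 \right)}\right) \left(-354\right) = \left(\left(-6\right) \left(-1\right) 1 - \frac{12}{5}\right) \left(-354\right) = \left(6 \cdot 1 + \left(\frac{3}{5} - 3 + 0\right)\right) \left(-354\right) = \left(6 - \frac{12}{5}\right) \left(-354\right) = \frac{18}{5} \left(-354\right) = - \frac{6372}{5}$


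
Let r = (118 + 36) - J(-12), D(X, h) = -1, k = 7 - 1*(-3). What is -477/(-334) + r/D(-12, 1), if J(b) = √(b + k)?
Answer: -50959/334 + I*√2 ≈ -152.57 + 1.4142*I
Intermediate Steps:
k = 10 (k = 7 + 3 = 10)
J(b) = √(10 + b) (J(b) = √(b + 10) = √(10 + b))
r = 154 - I*√2 (r = (118 + 36) - √(10 - 12) = 154 - √(-2) = 154 - I*√2 ≈ 154.0 - 1.4142*I)
-477/(-334) + r/D(-12, 1) = -477/(-334) + (154 - I*√2)/(-1) = -477*(-1/334) + (154 - I*√2)*(-1) = 477/334 + (-154 + I*√2) = -50959/334 + I*√2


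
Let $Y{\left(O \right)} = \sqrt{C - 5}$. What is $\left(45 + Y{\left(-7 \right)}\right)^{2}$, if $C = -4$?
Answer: $2016 + 270 i \approx 2016.0 + 270.0 i$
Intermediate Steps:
$Y{\left(O \right)} = 3 i$ ($Y{\left(O \right)} = \sqrt{-4 - 5} = \sqrt{-9} = 3 i$)
$\left(45 + Y{\left(-7 \right)}\right)^{2} = \left(45 + 3 i\right)^{2}$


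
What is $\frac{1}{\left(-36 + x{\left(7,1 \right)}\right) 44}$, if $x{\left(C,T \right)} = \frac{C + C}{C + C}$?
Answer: $- \frac{1}{1540} \approx -0.00064935$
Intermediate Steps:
$x{\left(C,T \right)} = 1$ ($x{\left(C,T \right)} = \frac{2 C}{2 C} = 2 C \frac{1}{2 C} = 1$)
$\frac{1}{\left(-36 + x{\left(7,1 \right)}\right) 44} = \frac{1}{\left(-36 + 1\right) 44} = \frac{1}{\left(-35\right) 44} = \frac{1}{-1540} = - \frac{1}{1540}$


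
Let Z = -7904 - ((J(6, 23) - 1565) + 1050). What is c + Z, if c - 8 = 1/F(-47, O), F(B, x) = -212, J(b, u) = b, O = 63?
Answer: -1566045/212 ≈ -7387.0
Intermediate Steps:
Z = -7395 (Z = -7904 - ((6 - 1565) + 1050) = -7904 - (-1559 + 1050) = -7904 - 1*(-509) = -7904 + 509 = -7395)
c = 1695/212 (c = 8 + 1/(-212) = 8 - 1/212 = 1695/212 ≈ 7.9953)
c + Z = 1695/212 - 7395 = -1566045/212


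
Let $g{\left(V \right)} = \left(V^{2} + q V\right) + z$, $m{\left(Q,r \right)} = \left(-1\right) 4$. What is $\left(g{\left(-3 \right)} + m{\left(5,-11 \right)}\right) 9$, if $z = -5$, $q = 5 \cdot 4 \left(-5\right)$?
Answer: $2700$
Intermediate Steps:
$m{\left(Q,r \right)} = -4$
$q = -100$ ($q = 20 \left(-5\right) = -100$)
$g{\left(V \right)} = -5 + V^{2} - 100 V$ ($g{\left(V \right)} = \left(V^{2} - 100 V\right) - 5 = -5 + V^{2} - 100 V$)
$\left(g{\left(-3 \right)} + m{\left(5,-11 \right)}\right) 9 = \left(\left(-5 + \left(-3\right)^{2} - -300\right) - 4\right) 9 = \left(\left(-5 + 9 + 300\right) - 4\right) 9 = \left(304 - 4\right) 9 = 300 \cdot 9 = 2700$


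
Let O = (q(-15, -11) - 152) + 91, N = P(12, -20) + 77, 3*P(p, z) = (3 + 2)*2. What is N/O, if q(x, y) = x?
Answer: -241/228 ≈ -1.0570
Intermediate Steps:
P(p, z) = 10/3 (P(p, z) = ((3 + 2)*2)/3 = (5*2)/3 = (⅓)*10 = 10/3)
N = 241/3 (N = 10/3 + 77 = 241/3 ≈ 80.333)
O = -76 (O = (-15 - 152) + 91 = -167 + 91 = -76)
N/O = (241/3)/(-76) = (241/3)*(-1/76) = -241/228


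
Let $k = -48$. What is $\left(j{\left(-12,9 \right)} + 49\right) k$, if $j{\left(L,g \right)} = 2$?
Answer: $-2448$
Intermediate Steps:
$\left(j{\left(-12,9 \right)} + 49\right) k = \left(2 + 49\right) \left(-48\right) = 51 \left(-48\right) = -2448$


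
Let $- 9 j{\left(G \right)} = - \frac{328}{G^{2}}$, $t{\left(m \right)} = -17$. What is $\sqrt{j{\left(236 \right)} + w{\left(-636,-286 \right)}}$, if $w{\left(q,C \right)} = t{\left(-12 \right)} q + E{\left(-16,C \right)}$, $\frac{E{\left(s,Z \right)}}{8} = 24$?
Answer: $\frac{\sqrt{1378977346}}{354} \approx 104.9$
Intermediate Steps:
$E{\left(s,Z \right)} = 192$ ($E{\left(s,Z \right)} = 8 \cdot 24 = 192$)
$w{\left(q,C \right)} = 192 - 17 q$ ($w{\left(q,C \right)} = - 17 q + 192 = 192 - 17 q$)
$j{\left(G \right)} = \frac{328}{9 G^{2}}$ ($j{\left(G \right)} = - \frac{\left(-328\right) \frac{1}{G^{2}}}{9} = \frac{328}{9 G^{2}}$)
$\sqrt{j{\left(236 \right)} + w{\left(-636,-286 \right)}} = \sqrt{\frac{328}{9 \cdot 55696} + \left(192 - -10812\right)} = \sqrt{\frac{328}{9} \cdot \frac{1}{55696} + \left(192 + 10812\right)} = \sqrt{\frac{41}{62658} + 11004} = \sqrt{\frac{689488673}{62658}} = \frac{\sqrt{1378977346}}{354}$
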